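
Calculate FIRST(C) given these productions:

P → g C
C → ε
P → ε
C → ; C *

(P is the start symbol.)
{ ';', ε }

From C → ε:
  - ε-production, so ε ∈ FIRST(C)
From C → ; C *:
  - ';' is a terminal: add ';' and stop

Collecting: FIRST(C) = { ';', ε }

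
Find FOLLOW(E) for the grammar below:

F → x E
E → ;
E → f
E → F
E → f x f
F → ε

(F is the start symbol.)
To compute FOLLOW(E), find every occurrence of E on a right-hand side N → α E β: add FIRST(β) \ {ε}, and if β is empty or nullable also add FOLLOW(N). Iterate to a fixed point.

In F → x E: E is at the end, add FOLLOW(F)

The FOLLOW sets referred to above (computed the same way, to a fixed point):
  FOLLOW(F) = { $ }

Taking the union: FOLLOW(E) = { $ }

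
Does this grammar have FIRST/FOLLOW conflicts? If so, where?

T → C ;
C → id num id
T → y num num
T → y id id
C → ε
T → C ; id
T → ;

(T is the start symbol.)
A FIRST/FOLLOW conflict occurs when a non-terminal N has a nullable alternative N → β (β ⇒* ε) and another alternative N → α with FIRST(α) ∩ FOLLOW(N) ≠ ∅: on such a lookahead the parser cannot decide between expanding α and letting N vanish via β.

Nullable non-terminals: C.

C: nullable alternative(s) C → ε; FOLLOW(C) = { ';' }
  C → id num id: FIRST \ {ε} = { 'id' } — disjoint from FOLLOW(C)
  C → ε: FIRST \ {ε} = { } — this is the only nullable alternative, skip

T has no nullable alternative, so no FIRST/FOLLOW check is needed there.

No FIRST/FOLLOW conflicts found.

Answer: No FIRST/FOLLOW conflicts.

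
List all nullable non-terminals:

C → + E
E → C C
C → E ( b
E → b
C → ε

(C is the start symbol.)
A non-terminal is nullable if it can derive ε (the empty string): either it has an ε-production, or it has a production whose right-hand side consists entirely of nullable non-terminals.

ε-productions: C → ε
So C is immediately nullable.
E → C C: every symbol on the right is nullable, so E is nullable too.
Every non-terminal is now nullable.
Nullable = { 'C', 'E' }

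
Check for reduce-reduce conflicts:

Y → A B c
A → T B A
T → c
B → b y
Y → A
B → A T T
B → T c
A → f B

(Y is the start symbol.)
Augment with Y' → Y and build the canonical LR(0) collection (I0 = CLOSURE({[Y' → . Y]}), then GOTO on every symbol after a dot until no new states appear). It has 18 states:
  I0: { [A → . T B A], [A → . f B], [T → . c], [Y → . A B c], [Y → . A], [Y' → . Y] }  — shift
  I1: { [A → . T B A], [A → . f B], [B → . A T T], [B → . T c], [B → . b y], [T → . c], [Y → A . B c], [Y → A .] }  — shift, reduce
  I2: { [A → . T B A], [A → . f B], [A → T . B A], [B → . A T T], [B → . T c], [B → . b y], [T → . c] }  — shift
  I3: { [Y' → Y .] }  — accept
  I4: { [T → c .] }  — reduce
  I5: { [A → . T B A], [A → . f B], [A → f . B], [B → . A T T], [B → . T c], [B → . b y], [T → . c] }  — shift
  I6: { [B → A . T T], [T → . c] }  — shift
  I7: { [A → f B .] }  — reduce
  I8: { [A → . T B A], [A → . f B], [A → T . B A], [B → . A T T], [B → . T c], [B → . b y], [B → T . c], [T → . c] }  — shift
  I9: { [B → b . y] }  — shift
  I10: { [B → b y .] }  — reduce
  I11: { [A → . T B A], [A → . f B], [A → T B . A], [T → . c] }  — shift
  I12: { [B → T c .], [T → c .] }  — 2 reduces
  I13: { [A → T B A .] }  — reduce
  I14: { [B → A T . T], [T → . c] }  — shift
  I15: { [B → A T T .] }  — reduce
  I16: { [Y → A B . c] }  — shift
  I17: { [Y → A B c .] }  — reduce

I12 contains complete items [B → T c .], [T → c .] — reduce-reduce conflict.

Answer: Yes — I12: [B → T c .] vs [T → c .]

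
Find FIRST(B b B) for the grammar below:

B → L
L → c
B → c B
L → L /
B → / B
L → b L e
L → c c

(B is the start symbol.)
{ '/', 'b', 'c' }

FIRST sets of the non-terminals involved (from the grammar, by fixed-point iteration):
  FIRST(B) = { '/', 'b', 'c' }

To compute FIRST(B b B), process the symbols left to right:
Symbol B is a non-terminal. Add FIRST(B) \ {ε} = { '/', 'b', 'c' }
B is not nullable (ε ∉ FIRST(B)), so stop here.
FIRST(B b B) = { '/', 'b', 'c' }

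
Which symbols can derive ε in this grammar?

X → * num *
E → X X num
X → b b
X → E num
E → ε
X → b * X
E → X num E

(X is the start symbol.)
{ 'E' }

A non-terminal is nullable if it can derive ε (the empty string): either it has an ε-production, or it has a production whose right-hand side consists entirely of nullable non-terminals.

ε-productions: E → ε
So E is immediately nullable.
No further non-terminal can be added: every production for the remaining non-terminals contains a terminal or a non-nullable non-terminal.
Nullable = { 'E' }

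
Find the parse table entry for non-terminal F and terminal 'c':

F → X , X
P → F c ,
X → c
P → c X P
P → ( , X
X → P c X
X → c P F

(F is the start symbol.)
To find M[F, 'c'], we find productions for F where 'c' is in the predict set (PREDICT(N → α) = (FIRST(α) \ {ε}) ∪ (FOLLOW(N) if α ⇒* ε)).

Relevant sets:
  FIRST(X) = { '(', 'c' }

F → X , X: PREDICT = { '(', 'c' }
  'c' is in predict set, so this production goes in M[F, 'c']

M[F, 'c'] = F → X , X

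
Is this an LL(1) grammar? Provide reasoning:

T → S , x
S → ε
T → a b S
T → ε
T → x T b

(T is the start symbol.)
Yes, the grammar is LL(1).

Relevant sets:
  FIRST(S) = { ε }
  FOLLOW(T) = { $, 'b' }

For T:
  PREDICT(T → S ',' x) = { ',' }
  PREDICT(T → a b S) = { 'a' }
  PREDICT(T → ε) = { $, 'b' }
  PREDICT(T → x T b) = { 'x' }
S has a single production, so nothing to check there.

All predict sets are disjoint. The grammar IS LL(1).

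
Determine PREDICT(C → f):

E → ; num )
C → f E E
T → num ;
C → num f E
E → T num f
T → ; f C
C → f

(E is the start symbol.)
{ 'f' }

PREDICT(C → f) = (FIRST(RHS) \ {ε}) ∪ (FOLLOW(C) if ε ∈ FIRST(RHS), i.e. RHS ⇒* ε)
FIRST(f) = { 'f' }
ε ∉ FIRST(f), so FOLLOW(C) is not added.
PREDICT(C → f) = { 'f' }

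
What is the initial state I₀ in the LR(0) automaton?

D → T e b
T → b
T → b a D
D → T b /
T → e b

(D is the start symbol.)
{ [D → . T b /], [D → . T e b], [D' → . D], [T → . b a D], [T → . b], [T → . e b] }

First, augment the grammar with D' → D
I₀ = CLOSURE({ [D' → . D] }):
  [D' → . D] has the dot before D: add [D → . T e b], [D → . T b /]
  [D → . T e b] has the dot before T: add [T → . b], [T → . b a D], [T → . e b]
No further items can be added.

I₀ = { [D → . T b /], [D → . T e b], [D' → . D], [T → . b a D], [T → . b], [T → . e b] }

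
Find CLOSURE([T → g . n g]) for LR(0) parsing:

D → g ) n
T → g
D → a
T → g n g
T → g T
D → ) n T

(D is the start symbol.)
{ [T → g . n g] }

Start with: [T → g . n g]
The dot precedes the terminal n, so nothing is added.

CLOSURE = { [T → g . n g] }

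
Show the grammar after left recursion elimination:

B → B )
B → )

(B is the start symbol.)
B is directly left-recursive. The standard transformation for
  A → A α₁ | ... | A α_m | β₁ | ... | β_n
is
  A  → β₁ A' | ... | β_n A'
  A' → α₁ A' | ... | α_m A' | ε

B → ) becomes B → ) B'
B → B ) becomes B' → ) B'
Add B' → ε

Resulting grammar:
B → ) B'
B' → ) B'
B' → ε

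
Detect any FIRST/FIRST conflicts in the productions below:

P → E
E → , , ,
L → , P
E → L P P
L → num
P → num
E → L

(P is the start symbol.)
FIRST sets of the non-terminals at (or reachable through a nullable prefix from) the front of some alternative:
  FIRST(E) = { ',', 'num' }
  FIRST(L) = { ',', 'num' }

Productions for P:
  P → E: FIRST = { ',', 'num' }
  P → num: FIRST = { 'num' }
Productions for E:
  E → , , ,: FIRST = { ',' }
  E → L P P: FIRST = { ',', 'num' }
  E → L: FIRST = { ',', 'num' }
Productions for L:
  L → , P: FIRST = { ',' }
  L → num: FIRST = { 'num' }

Conflict for P: P → E and P → num
  Overlap: { 'num' }
Conflict for E: E → , , , and E → L P P
  Overlap: { ',' }
Conflict for E: E → , , , and E → L
  Overlap: { ',' }
Conflict for E: E → L P P and E → L
  Overlap: { ',', 'num' }

Answer: Yes. P → E / P → num on { 'num' }; E → ',' ',' ',' / E → L P P on { ',' }; E → ',' ',' ',' / E → L on { ',' }; E → L P P / E → L on { ',', 'num' }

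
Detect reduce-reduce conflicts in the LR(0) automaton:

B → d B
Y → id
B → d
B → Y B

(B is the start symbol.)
A reduce-reduce conflict occurs when an LR(0) state has two complete items [A → α .] and [B → β .] — both call for a reduction, and with no lookahead the parser cannot choose between them.

Augment with B' → B and build the canonical LR(0) collection (I0 = CLOSURE({[B' → . B]}), then GOTO on every symbol after a dot until no new states appear). It has 7 states:
  I0: { [B → . Y B], [B → . d B], [B → . d], [B' → . B], [Y → . id] }  — shift
  I1: { [B' → B .] }  — accept
  I2: { [B → . Y B], [B → . d B], [B → . d], [B → Y . B], [Y → . id] }  — shift
  I3: { [B → . Y B], [B → . d B], [B → . d], [B → d . B], [B → d .], [Y → . id] }  — shift, reduce
  I4: { [Y → id .] }  — reduce
  I5: { [B → d B .] }  — reduce
  I6: { [B → Y B .] }  — reduce

No state contains more than one complete item.

Answer: No reduce-reduce conflicts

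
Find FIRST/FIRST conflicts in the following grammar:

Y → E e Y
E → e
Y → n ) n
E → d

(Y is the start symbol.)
No FIRST/FIRST conflicts.

A FIRST/FIRST conflict occurs when two productions N → α and N → β for the same non-terminal have FIRST(α) ∩ FIRST(β) ≠ ∅ (with ε ∈ FIRST of a nullable right-hand side, so two nullable alternatives also conflict).

FIRST sets of the non-terminals at (or reachable through a nullable prefix from) the front of some alternative:
  FIRST(E) = { 'd', 'e' }

Productions for Y:
  Y → E e Y: FIRST = { 'd', 'e' }
  Y → n ) n: FIRST = { 'n' }
Productions for E:
  E → e: FIRST = { 'e' }
  E → d: FIRST = { 'd' }

All alternatives of each non-terminal have pairwise disjoint FIRST sets.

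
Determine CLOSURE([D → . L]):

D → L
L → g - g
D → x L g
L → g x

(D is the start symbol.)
Start with: [D → . L]
  [D → . L] has the dot before L: add [L → . g - g], [L → . g x]
No further items can be added.

CLOSURE = { [D → . L], [L → . g - g], [L → . g x] }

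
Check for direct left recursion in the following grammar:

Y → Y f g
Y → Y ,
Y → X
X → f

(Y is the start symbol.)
Direct left recursion occurs when N → N α for some non-terminal N (the right-hand side begins with the left-hand side itself).

Y → Y f g: LEFT RECURSIVE (starts with Y)
Y → Y ,: LEFT RECURSIVE (starts with Y)
Y → X: starts with X
X → f: starts with f

The grammar has direct left recursion on: Y.

Answer: Yes, Y is left-recursive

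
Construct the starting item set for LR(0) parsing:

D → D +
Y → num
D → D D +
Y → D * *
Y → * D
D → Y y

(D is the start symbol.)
{ [D → . D +], [D → . D D +], [D → . Y y], [D' → . D], [Y → . * D], [Y → . D * *], [Y → . num] }

First, augment the grammar with D' → D
I₀ = CLOSURE({ [D' → . D] }):
  [D' → . D] has the dot before D: add [D → . D +], [D → . D D +], [D → . Y y]
  [D → . Y y] has the dot before Y: add [Y → . num], [Y → . D * *], [Y → . * D]
No further items can be added.

I₀ = { [D → . D +], [D → . D D +], [D → . Y y], [D' → . D], [Y → . * D], [Y → . D * *], [Y → . num] }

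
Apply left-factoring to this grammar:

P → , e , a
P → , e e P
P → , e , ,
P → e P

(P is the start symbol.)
Left-factoring transforms A → αβ₁ | αβ₂ into A → αA' and A' → β₁ | β₂
(α is the longest common prefix among the alternatives). Repeat until
no nonterminal has two alternatives with a common prefix.

Round 1: P has alternatives sharing prefix ', e'. Introduce P': P → , e P'
  Add: P' → , a
  Add: P' → e P
  Add: P' → , ,

Round 2: P' has alternatives sharing prefix ','. Introduce P'': P' → , P''
  Add: P'' → a
  Add: P'' → ,

No remaining common prefixes — done.

Resulting grammar:
P → , e P'
P' → , P''
P'' → a
P'' → ,
P' → e P
P → e P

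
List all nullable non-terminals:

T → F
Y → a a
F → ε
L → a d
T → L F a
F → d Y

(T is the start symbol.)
{ 'F', 'T' }

ε-productions: F → ε
So F is immediately nullable.
T → F: every symbol on the right is nullable, so T is nullable too.
No further non-terminal can be added: every production for the remaining non-terminals contains a terminal or a non-nullable non-terminal.
Nullable = { 'F', 'T' }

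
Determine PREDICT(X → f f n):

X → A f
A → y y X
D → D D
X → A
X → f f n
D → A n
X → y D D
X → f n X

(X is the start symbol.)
PREDICT(X → f f n) = (FIRST(RHS) \ {ε}) ∪ (FOLLOW(X) if ε ∈ FIRST(RHS), i.e. RHS ⇒* ε)
FIRST(f f n) = { 'f' }
ε ∉ FIRST(f f n), so FOLLOW(X) is not added.
PREDICT(X → f f n) = { 'f' }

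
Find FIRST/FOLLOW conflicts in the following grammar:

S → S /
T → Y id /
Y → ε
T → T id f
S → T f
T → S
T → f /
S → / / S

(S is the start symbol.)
No FIRST/FOLLOW conflicts.

A FIRST/FOLLOW conflict occurs when a non-terminal N has a nullable alternative N → β (β ⇒* ε) and another alternative N → α with FIRST(α) ∩ FOLLOW(N) ≠ ∅: on such a lookahead the parser cannot decide between expanding α and letting N vanish via β.

Nullable non-terminals: Y.
Y has a nullable alternative but only one production, so nothing to check.

S, T have no nullable alternative, so no FIRST/FOLLOW check is needed there.

No FIRST/FOLLOW conflicts found.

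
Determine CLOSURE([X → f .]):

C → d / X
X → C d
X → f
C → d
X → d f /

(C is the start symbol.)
Start with: [X → f .]
The dot is at the end, so nothing is added.

CLOSURE = { [X → f .] }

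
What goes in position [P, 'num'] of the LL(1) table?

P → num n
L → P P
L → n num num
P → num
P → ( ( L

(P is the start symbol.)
To find M[P, 'num'], we find productions for P where 'num' is in the predict set (PREDICT(N → α) = (FIRST(α) \ {ε}) ∪ (FOLLOW(N) if α ⇒* ε)).

P → num n: PREDICT = { 'num' }
  'num' is in predict set, so this production goes in M[P, 'num']
P → num: PREDICT = { 'num' }
  'num' is in predict set, so this production goes in M[P, 'num']
P → ( ( L: PREDICT = { '(' }

M[P, 'num'] = P → num n, P → num  (a multiply-defined cell — the grammar is not LL(1))

Answer: P → num n, P → num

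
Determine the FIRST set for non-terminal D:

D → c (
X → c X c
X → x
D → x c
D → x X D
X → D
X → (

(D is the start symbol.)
{ 'c', 'x' }

From D → c (:
  - c is a terminal: add 'c' and stop
From D → x c:
  - x is a terminal: add 'x' and stop
From D → x X D:
  - x is a terminal: add 'x' and stop

Collecting: FIRST(D) = { 'c', 'x' }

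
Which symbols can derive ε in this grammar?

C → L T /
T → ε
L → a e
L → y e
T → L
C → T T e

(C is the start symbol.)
A non-terminal is nullable if it can derive ε (the empty string): either it has an ε-production, or it has a production whose right-hand side consists entirely of nullable non-terminals.

ε-productions: T → ε
So T is immediately nullable.
No further non-terminal can be added: every production for the remaining non-terminals contains a terminal or a non-nullable non-terminal.
Nullable = { 'T' }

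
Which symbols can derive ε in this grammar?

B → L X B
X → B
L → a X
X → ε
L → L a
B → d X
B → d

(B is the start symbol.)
A non-terminal is nullable if it can derive ε (the empty string): either it has an ε-production, or it has a production whose right-hand side consists entirely of nullable non-terminals.

ε-productions: X → ε
So X is immediately nullable.
No further non-terminal can be added: every production for the remaining non-terminals contains a terminal or a non-nullable non-terminal.
Nullable = { 'X' }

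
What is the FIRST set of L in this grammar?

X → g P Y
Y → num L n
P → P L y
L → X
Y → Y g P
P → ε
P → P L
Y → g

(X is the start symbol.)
FIRST sets of the other non-terminals involved (by the same procedure, iterated to a fixed point):
  FIRST(X) = { 'g' }

From L → X:
  - X is a non-terminal: add FIRST(X) \ {ε} = { 'g' }
    X is not nullable, so stop

Collecting: FIRST(L) = { 'g' }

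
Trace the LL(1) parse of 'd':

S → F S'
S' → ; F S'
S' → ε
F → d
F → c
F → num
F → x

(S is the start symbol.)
Stack is shown with the top on the left.

Stack   Input  Action
---------------------
S $     d $    output S → F S'
F S' $  d $    output F → d
d S' $  d $    match 'd'
S' $    $      output S' → ε
$       $      accept

The string is accepted.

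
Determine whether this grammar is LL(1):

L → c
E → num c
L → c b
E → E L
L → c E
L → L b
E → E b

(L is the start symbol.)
A grammar is LL(1) if for each non-terminal N with multiple productions, the predict sets of those productions are pairwise disjoint, where PREDICT(N → α) = (FIRST(α) \ {ε}) ∪ (FOLLOW(N) if α ⇒* ε).

Relevant sets:
  FIRST(L) = { 'c' }
  FIRST(E) = { 'num' }

For L:
  PREDICT(L → c) = { 'c' }
  PREDICT(L → c b) = { 'c' }
  PREDICT(L → c E) = { 'c' }
  PREDICT(L → L b) = { 'c' }
For E:
  PREDICT(E → num c) = { 'num' }
  PREDICT(E → E L) = { 'num' }
  PREDICT(E → E b) = { 'num' }

Conflict found: Predict set conflict for L: { 'c' }
The grammar is NOT LL(1).

Answer: No. Predict set conflict for L: { 'c' }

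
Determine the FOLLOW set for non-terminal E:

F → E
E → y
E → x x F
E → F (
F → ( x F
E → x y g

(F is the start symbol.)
{ $, '(' }

In F → E: E is at the end, add FOLLOW(F)

The FOLLOW sets referred to above (computed the same way, to a fixed point):
  FOLLOW(F) = { $, '(' }

Taking the union: FOLLOW(E) = { $, '(' }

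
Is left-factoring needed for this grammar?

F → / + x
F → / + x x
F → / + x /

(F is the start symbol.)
Left-factoring is needed when two productions for the same non-terminal
share a common prefix on the right-hand side.

Productions for F:
  F → / + x
  F → / + x x
  F → / + x /

Found common prefix '/ + x' in productions for F

Answer: Yes, F has productions with common prefix '/ + x'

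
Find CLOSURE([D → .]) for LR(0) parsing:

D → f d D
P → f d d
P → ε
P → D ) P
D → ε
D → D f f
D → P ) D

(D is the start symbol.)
{ [D → .] }

Start with: [D → .]
The dot is at the end, so nothing is added.

CLOSURE = { [D → .] }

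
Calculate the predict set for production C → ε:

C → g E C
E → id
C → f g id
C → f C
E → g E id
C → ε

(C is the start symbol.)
PREDICT(C → ε) = (FIRST(RHS) \ {ε}) ∪ (FOLLOW(C) if ε ∈ FIRST(RHS), i.e. RHS ⇒* ε)
The right-hand side is ε (FIRST(ε) = { ε }), so the predict set is FOLLOW(C) = { $ }
PREDICT(C → ε) = { $ }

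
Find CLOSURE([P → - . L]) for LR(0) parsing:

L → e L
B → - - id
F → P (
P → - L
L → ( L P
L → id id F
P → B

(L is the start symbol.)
{ [L → . ( L P], [L → . e L], [L → . id id F], [P → - . L] }

Start with: [P → - . L]
  [P → - . L] has the dot before L: add [L → . e L], [L → . ( L P], [L → . id id F]
No further items can be added.

CLOSURE = { [L → . ( L P], [L → . e L], [L → . id id F], [P → - . L] }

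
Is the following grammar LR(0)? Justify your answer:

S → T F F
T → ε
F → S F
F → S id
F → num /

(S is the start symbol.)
Augment with S' → S and build the canonical LR(0) collection (I0 = CLOSURE({[S' → . S]}), then GOTO on every symbol after a dot until no new states appear). It has 10 states:
  I0: { [S → . T F F], [S' → . S], [T → .] }  — reduce
  I1: { [S' → S .] }  — accept
  I2: { [F → . S F], [F → . S id], [F → . num /], [S → . T F F], [S → T . F F], [T → .] }  — shift, reduce
  I3: { [F → . S F], [F → . S id], [F → . num /], [S → . T F F], [S → T F . F], [T → .] }  — shift, reduce
  I4: { [F → . S F], [F → . S id], [F → . num /], [F → S . F], [F → S . id], [S → . T F F], [T → .] }  — shift, reduce
  I5: { [F → num . /] }  — shift
  I6: { [F → num / .] }  — reduce
  I7: { [F → S F .] }  — reduce
  I8: { [F → S id .] }  — reduce
  I9: { [S → T F F .] }  — reduce

Conflict in state I2:
  Shift-reduce conflict between [T → .] and [F → . num /]
So the grammar is NOT LR(0).

Answer: No. Shift-reduce conflict between [T → .] and [F → . num /]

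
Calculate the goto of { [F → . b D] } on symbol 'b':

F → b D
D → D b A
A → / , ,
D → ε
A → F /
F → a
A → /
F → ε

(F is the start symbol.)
GOTO(I, 'b') = CLOSURE({ [A → αX.β] : [A → α.Xβ] ∈ I, X = 'b' })

Items with dot before 'b', with the dot advanced:
  [F → . b D] → [F → b . D]
Closure of the advanced items:
  [F → b . D] has the dot before D: add [D → . D b A], [D → .]

GOTO = { [D → . D b A], [D → .], [F → b . D] }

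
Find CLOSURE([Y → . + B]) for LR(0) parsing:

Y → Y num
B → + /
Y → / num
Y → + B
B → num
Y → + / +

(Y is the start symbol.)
{ [Y → . + B] }

To compute CLOSURE, for each item [A → α.Bβ] where B is a non-terminal, add [B → .γ] for all productions B → γ; repeat for the newly added items until nothing changes.

Start with: [Y → . + B]
The dot precedes the terminal '+', so nothing is added.

CLOSURE = { [Y → . + B] }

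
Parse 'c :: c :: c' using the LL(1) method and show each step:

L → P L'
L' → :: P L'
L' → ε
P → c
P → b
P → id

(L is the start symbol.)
LL(1) parsing maintains a stack (initially the start symbol over $) and the input. At each step: if the stack top is a terminal, match it against the current input token; if it is a non-terminal N, replace it with the RHS of M[N, lookahead] (the unique production whose predict set contains the lookahead).

Stack is shown with the top on the left.

Stack      Input          Action
--------------------------------
L $        c :: c :: c $  output L → P L'
P L' $     c :: c :: c $  output P → c
c L' $     c :: c :: c $  match 'c'
L' $       :: c :: c $    output L' → :: P L'
:: P L' $  :: c :: c $    match '::'
P L' $     c :: c $       output P → c
c L' $     c :: c $       match 'c'
L' $       :: c $         output L' → :: P L'
:: P L' $  :: c $         match '::'
P L' $     c $            output P → c
c L' $     c $            match 'c'
L' $       $              output L' → ε
$          $              accept

The string is accepted.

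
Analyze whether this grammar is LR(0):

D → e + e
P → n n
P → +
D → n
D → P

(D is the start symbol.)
Augment with D' → D and build the canonical LR(0) collection (I0 = CLOSURE({[D' → . D]}), then GOTO on every symbol after a dot until no new states appear). It has 9 states:
  I0: { [D → . P], [D → . e + e], [D → . n], [D' → . D], [P → . +], [P → . n n] }  — shift
  I1: { [P → + .] }  — reduce
  I2: { [D' → D .] }  — accept
  I3: { [D → P .] }  — reduce
  I4: { [D → e . + e] }  — shift
  I5: { [D → n .], [P → n . n] }  — shift, reduce
  I6: { [P → n n .] }  — reduce
  I7: { [D → e + . e] }  — shift
  I8: { [D → e + e .] }  — reduce

Conflict in state I5:
  Shift-reduce conflict between [D → n .] and [P → n . n]
So the grammar is NOT LR(0).

Answer: No. Shift-reduce conflict between [D → n .] and [P → n . n]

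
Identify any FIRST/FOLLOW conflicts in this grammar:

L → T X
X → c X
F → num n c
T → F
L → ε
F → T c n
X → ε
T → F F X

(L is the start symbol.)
A FIRST/FOLLOW conflict occurs when a non-terminal N has a nullable alternative N → β (β ⇒* ε) and another alternative N → α with FIRST(α) ∩ FOLLOW(N) ≠ ∅: on such a lookahead the parser cannot decide between expanding α and letting N vanish via β.

Nullable non-terminals: L, X.
FIRST sets used below: FIRST(T) = { 'num' }

L: nullable alternative(s) L → ε; FOLLOW(L) = { $ }
  L → T X: FIRST \ {ε} = { 'num' } — disjoint from FOLLOW(L)
  L → ε: FIRST \ {ε} = { } — this is the only nullable alternative, skip

X: nullable alternative(s) X → ε; FOLLOW(X) = { $, 'c' }
  X → c X: FIRST \ {ε} = { 'c' } — overlaps FOLLOW(X) on { 'c' }: CONFLICT
  X → ε: FIRST \ {ε} = { } — this is the only nullable alternative, skip

F, T have no nullable alternative, so no FIRST/FOLLOW check is needed there.

So the grammar has 1 FIRST/FOLLOW conflict (marked CONFLICT above).

Answer: Yes. X → c X with FOLLOW(X) on { 'c' }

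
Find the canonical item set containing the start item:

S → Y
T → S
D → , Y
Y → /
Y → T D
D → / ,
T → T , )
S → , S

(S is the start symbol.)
First, augment the grammar with S' → S
I₀ = CLOSURE({ [S' → . S] }):
  [S' → . S] has the dot before S: add [S → . Y], [S → . , S]
  [S → . Y] has the dot before Y: add [Y → . /], [Y → . T D]
  [Y → . T D] has the dot before T: add [T → . S], [T → . T , )]
No further items can be added.

I₀ = { [S → . , S], [S → . Y], [S' → . S], [T → . S], [T → . T , )], [Y → . /], [Y → . T D] }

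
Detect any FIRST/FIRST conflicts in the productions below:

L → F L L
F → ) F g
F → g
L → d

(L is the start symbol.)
No FIRST/FIRST conflicts.

FIRST sets of the non-terminals at (or reachable through a nullable prefix from) the front of some alternative:
  FIRST(F) = { ')', 'g' }

Productions for L:
  L → F L L: FIRST = { ')', 'g' }
  L → d: FIRST = { 'd' }
Productions for F:
  F → ) F g: FIRST = { ')' }
  F → g: FIRST = { 'g' }

All alternatives of each non-terminal have pairwise disjoint FIRST sets.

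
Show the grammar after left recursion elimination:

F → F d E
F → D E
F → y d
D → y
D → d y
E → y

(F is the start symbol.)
F → D E F'
F → y d F'
F' → d E F'
F' → ε
D → y
D → d y
E → y

F is directly left-recursive. The standard transformation for
  A → A α₁ | ... | A α_m | β₁ | ... | β_n
is
  A  → β₁ A' | ... | β_n A'
  A' → α₁ A' | ... | α_m A' | ε

F → D E becomes F → D E F'
F → y d becomes F → y d F'
F → F d E becomes F' → d E F'
Add F' → ε

Productions for other non-terminals are unchanged:
  D → y
  D → d y
  E → y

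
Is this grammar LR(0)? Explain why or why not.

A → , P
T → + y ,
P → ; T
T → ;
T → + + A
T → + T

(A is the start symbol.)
A grammar is LR(0) if no state in the canonical LR(0) collection has:
  - both a shift item (dot before a terminal) and a complete item (shift-reduce conflict), or
  - two or more complete items (reduce-reduce conflict; the accept item [A' → A .] counts as a complete item here).

Augment with A' → A and build the canonical LR(0) collection (I0 = CLOSURE({[A' → . A]}), then GOTO on every symbol after a dot until no new states appear). It has 13 states:
  I0: { [A → . , P], [A' → . A] }  — shift
  I1: { [A → , . P], [P → . ; T] }  — shift
  I2: { [A' → A .] }  — accept
  I3: { [P → ; . T], [T → . + + A], [T → . + T], [T → . + y ,], [T → . ;] }  — shift
  I4: { [A → , P .] }  — reduce
  I5: { [T → + . + A], [T → + . T], [T → + . y ,], [T → . + + A], [T → . + T], [T → . + y ,], [T → . ;] }  — shift
  I6: { [T → ; .] }  — reduce
  I7: { [P → ; T .] }  — reduce
  I8: { [A → . , P], [T → + + . A], [T → + . + A], [T → + . T], [T → + . y ,], [T → . + + A], [T → . + T], [T → . + y ,], [T → . ;] }  — shift
  I9: { [T → + T .] }  — reduce
  I10: { [T → + y . ,] }  — shift
  I11: { [T → + y , .] }  — reduce
  I12: { [T → + + A .] }  — reduce

Every state is either a pure shift/goto state or contains exactly one complete item and nothing to shift — no conflicts. The grammar is LR(0).

Answer: Yes, the grammar is LR(0)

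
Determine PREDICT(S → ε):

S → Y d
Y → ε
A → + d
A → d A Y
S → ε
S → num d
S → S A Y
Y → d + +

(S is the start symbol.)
PREDICT(S → ε) = (FIRST(RHS) \ {ε}) ∪ (FOLLOW(S) if ε ∈ FIRST(RHS), i.e. RHS ⇒* ε)
The right-hand side is ε (FIRST(ε) = { ε }), so the predict set is FOLLOW(S) = { $, '+', 'd' }
PREDICT(S → ε) = { $, '+', 'd' }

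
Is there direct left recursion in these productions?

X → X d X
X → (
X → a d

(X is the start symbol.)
Yes, X is left-recursive

Direct left recursion occurs when N → N α for some non-terminal N (the right-hand side begins with the left-hand side itself).

X → X d X: LEFT RECURSIVE (starts with X)
X → (: starts with '('
X → a d: starts with a

The grammar has direct left recursion on: X.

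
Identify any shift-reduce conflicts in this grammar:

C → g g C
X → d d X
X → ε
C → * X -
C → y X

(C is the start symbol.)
Yes — I1: [X → .] vs [X → . d d X]; I4: [X → .] vs [X → . d d X]; I7: [X → .] vs [X → . d d X]

Augment with C' → C and build the canonical LR(0) collection (I0 = CLOSURE({[C' → . C]}), then GOTO on every symbol after a dot until no new states appear). It has 13 states:
  I0: { [C → . * X -], [C → . g g C], [C → . y X], [C' → . C] }  — shift
  I1: { [C → * . X -], [X → . d d X], [X → .] }  — shift, reduce
  I2: { [C' → C .] }  — accept
  I3: { [C → g . g C] }  — shift
  I4: { [C → y . X], [X → . d d X], [X → .] }  — shift, reduce
  I5: { [C → y X .] }  — reduce
  I6: { [X → d . d X] }  — shift
  I7: { [X → . d d X], [X → .], [X → d d . X] }  — shift, reduce
  I8: { [X → d d X .] }  — reduce
  I9: { [C → . * X -], [C → . g g C], [C → . y X], [C → g g . C] }  — shift
  I10: { [C → g g C .] }  — reduce
  I11: { [C → * X . -] }  — shift
  I12: { [C → * X - .] }  — reduce

I1 contains reduce item [X → .] and shift item [X → . d d X] — shift-reduce conflict.
I4 contains reduce item [X → .] and shift item [X → . d d X] — shift-reduce conflict.
I7 contains reduce item [X → .] and shift item [X → . d d X] — shift-reduce conflict.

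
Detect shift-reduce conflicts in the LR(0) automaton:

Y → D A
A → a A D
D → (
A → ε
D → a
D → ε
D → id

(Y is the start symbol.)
A shift-reduce conflict occurs when an LR(0) state has both:
  - a complete (reduce) item [A → α .] (dot at the end), and
  - a shift item [B → β . c γ] (dot before a terminal).

Augment with Y' → Y and build the canonical LR(0) collection (I0 = CLOSURE({[Y' → . Y]}), then GOTO on every symbol after a dot until no new states appear). It has 10 states:
  I0: { [D → . (], [D → . a], [D → . id], [D → .], [Y → . D A], [Y' → . Y] }  — shift, reduce
  I1: { [D → ( .] }  — reduce
  I2: { [A → . a A D], [A → .], [Y → D . A] }  — shift, reduce
  I3: { [Y' → Y .] }  — accept
  I4: { [D → a .] }  — reduce
  I5: { [D → id .] }  — reduce
  I6: { [Y → D A .] }  — reduce
  I7: { [A → . a A D], [A → .], [A → a . A D] }  — shift, reduce
  I8: { [A → a A . D], [D → . (], [D → . a], [D → . id], [D → .] }  — shift, reduce
  I9: { [A → a A D .] }  — reduce

I0 contains reduce item [D → .] and shift items [D → . (], [D → . a], [D → . id] — shift-reduce conflict.
I2 contains reduce item [A → .] and shift item [A → . a A D] — shift-reduce conflict.
I7 contains reduce item [A → .] and shift item [A → . a A D] — shift-reduce conflict.
I8 contains reduce item [D → .] and shift items [D → . (], [D → . a], [D → . id] — shift-reduce conflict.

Answer: Yes — I0: [D → .] vs [D → . (]; I2: [A → .] vs [A → . a A D]; I7: [A → .] vs [A → . a A D]; I8: [D → .] vs [D → . (]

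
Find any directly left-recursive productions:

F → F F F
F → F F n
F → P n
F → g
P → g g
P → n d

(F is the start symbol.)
F → F F F: LEFT RECURSIVE (starts with F)
F → F F n: LEFT RECURSIVE (starts with F)
F → P n: starts with P
F → g: starts with g
P → g g: starts with g
P → n d: starts with n

The grammar has direct left recursion on: F.

Answer: Yes, F is left-recursive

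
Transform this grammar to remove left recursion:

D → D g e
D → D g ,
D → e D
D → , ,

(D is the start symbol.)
D → e D D'
D → , , D'
D' → g e D'
D' → g , D'
D' → ε

D is directly left-recursive. The standard transformation for
  A → A α₁ | ... | A α_m | β₁ | ... | β_n
is
  A  → β₁ A' | ... | β_n A'
  A' → α₁ A' | ... | α_m A' | ε

D → e D becomes D → e D D'
D → , , becomes D → , , D'
D → D g e becomes D' → g e D'
D → D g , becomes D' → g , D'
Add D' → ε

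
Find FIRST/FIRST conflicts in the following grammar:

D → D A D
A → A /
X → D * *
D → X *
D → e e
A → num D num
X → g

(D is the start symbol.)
Yes. D → D A D / D → X '*' on { 'e', 'g' }; D → D A D / D → e e on { 'e' }; D → X '*' / D → e e on { 'e' }; A → A '/' / A → num D num on { 'num' }; X → D '*' '*' / X → g on { 'g' }

A FIRST/FIRST conflict occurs when two productions N → α and N → β for the same non-terminal have FIRST(α) ∩ FIRST(β) ≠ ∅ (with ε ∈ FIRST of a nullable right-hand side, so two nullable alternatives also conflict).

FIRST sets of the non-terminals at (or reachable through a nullable prefix from) the front of some alternative:
  FIRST(D) = { 'e', 'g' }
  FIRST(X) = { 'e', 'g' }
  FIRST(A) = { 'num' }

Productions for D:
  D → D A D: FIRST = { 'e', 'g' }
  D → X *: FIRST = { 'e', 'g' }
  D → e e: FIRST = { 'e' }
Productions for A:
  A → A /: FIRST = { 'num' }
  A → num D num: FIRST = { 'num' }
Productions for X:
  X → D * *: FIRST = { 'e', 'g' }
  X → g: FIRST = { 'g' }

Conflict for D: D → D A D and D → X *
  Overlap: { 'e', 'g' }
Conflict for D: D → D A D and D → e e
  Overlap: { 'e' }
Conflict for D: D → X * and D → e e
  Overlap: { 'e' }
Conflict for A: A → A / and A → num D num
  Overlap: { 'num' }
Conflict for X: X → D * * and X → g
  Overlap: { 'g' }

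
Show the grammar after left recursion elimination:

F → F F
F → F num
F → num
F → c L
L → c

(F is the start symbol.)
F is directly left-recursive. The standard transformation for
  A → A α₁ | ... | A α_m | β₁ | ... | β_n
is
  A  → β₁ A' | ... | β_n A'
  A' → α₁ A' | ... | α_m A' | ε

F → num becomes F → num F'
F → c L becomes F → c L F'
F → F F becomes F' → F F'
F → F num becomes F' → num F'
Add F' → ε

Productions for other non-terminals are unchanged:
  L → c

Resulting grammar:
F → num F'
F → c L F'
F' → F F'
F' → num F'
F' → ε
L → c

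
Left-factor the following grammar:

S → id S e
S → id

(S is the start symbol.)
S → id S'
S' → S e
S' → ε

Left-factoring transforms A → αβ₁ | αβ₂ into A → αA' and A' → β₁ | β₂
(α is the longest common prefix among the alternatives). Repeat until
no nonterminal has two alternatives with a common prefix.

Round 1: S has alternatives sharing prefix 'id'. Introduce S': S → id S'
  Add: S' → S e
  Add: S' → ε

No remaining common prefixes — done.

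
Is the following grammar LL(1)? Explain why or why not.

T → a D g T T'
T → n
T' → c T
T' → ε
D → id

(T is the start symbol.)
A grammar is LL(1) if for each non-terminal N with multiple productions, the predict sets of those productions are pairwise disjoint, where PREDICT(N → α) = (FIRST(α) \ {ε}) ∪ (FOLLOW(N) if α ⇒* ε).

Relevant sets:
  FOLLOW(T') = { $, 'c' }

For T:
  PREDICT(T → a D g T T') = { 'a' }
  PREDICT(T → n) = { 'n' }
For T':
  PREDICT(T' → c T) = { 'c' }
  PREDICT(T' → ε) = { $, 'c' }
D has a single production, so nothing to check there.

Conflict found: Predict set conflict for T': { 'c' }
The grammar is NOT LL(1).

Answer: No. Predict set conflict for T': { 'c' }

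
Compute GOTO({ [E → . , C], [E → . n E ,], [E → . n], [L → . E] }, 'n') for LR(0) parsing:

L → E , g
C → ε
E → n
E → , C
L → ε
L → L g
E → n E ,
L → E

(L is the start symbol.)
{ [E → . , C], [E → . n E ,], [E → . n], [E → n . E ,], [E → n .] }

GOTO(I, 'n') = CLOSURE({ [A → αX.β] : [A → α.Xβ] ∈ I, X = 'n' })

Items with dot before 'n', with the dot advanced:
  [E → . n] → [E → n .]
  [E → . n E ,] → [E → n . E ,]
Closure of the advanced items:
  [E → n . E ,] has the dot before E: add [E → . n], [E → . , C], [E → . n E ,]

GOTO = { [E → . , C], [E → . n E ,], [E → . n], [E → n . E ,], [E → n .] }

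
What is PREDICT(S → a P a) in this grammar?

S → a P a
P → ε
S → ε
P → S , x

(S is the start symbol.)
PREDICT(S → a P a) = (FIRST(RHS) \ {ε}) ∪ (FOLLOW(S) if ε ∈ FIRST(RHS), i.e. RHS ⇒* ε)
FIRST(a P a) = { 'a' }
ε ∉ FIRST(a P a), so FOLLOW(S) is not added.
PREDICT(S → a P a) = { 'a' }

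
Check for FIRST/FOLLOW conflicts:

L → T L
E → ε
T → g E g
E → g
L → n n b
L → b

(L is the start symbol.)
Yes. E → g with FOLLOW(E) on { 'g' }

Nullable non-terminals: E.

E: nullable alternative(s) E → ε; FOLLOW(E) = { 'g' }
  E → ε: FIRST \ {ε} = { } — this is the only nullable alternative, skip
  E → g: FIRST \ {ε} = { 'g' } — overlaps FOLLOW(E) on { 'g' }: CONFLICT

L, T have no nullable alternative, so no FIRST/FOLLOW check is needed there.

So the grammar has 1 FIRST/FOLLOW conflict (marked CONFLICT above).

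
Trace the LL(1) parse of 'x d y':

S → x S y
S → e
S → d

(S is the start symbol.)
Stack is shown with the top on the left.

Stack    Input    Action
------------------------
S $      x d y $  output S → x S y
x S y $  x d y $  match 'x'
S y $    d y $    output S → d
d y $    d y $    match 'd'
y $      y $      match 'y'
$        $        accept

The string is accepted.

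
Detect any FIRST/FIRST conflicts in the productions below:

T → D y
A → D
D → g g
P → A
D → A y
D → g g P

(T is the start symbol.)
Yes. D → g g / D → A y on { 'g' }; D → g g / D → g g P on { 'g' }; D → A y / D → g g P on { 'g' }

FIRST sets of the non-terminals at (or reachable through a nullable prefix from) the front of some alternative:
  FIRST(A) = { 'g' }

Productions for D:
  D → g g: FIRST = { 'g' }
  D → A y: FIRST = { 'g' }
  D → g g P: FIRST = { 'g' }
T, A, P have only one production, so no FIRST/FIRST conflict is possible there.

Conflict for D: D → g g and D → A y
  Overlap: { 'g' }
Conflict for D: D → g g and D → g g P
  Overlap: { 'g' }
Conflict for D: D → A y and D → g g P
  Overlap: { 'g' }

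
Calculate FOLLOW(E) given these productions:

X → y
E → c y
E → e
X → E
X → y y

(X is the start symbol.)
To compute FOLLOW(E), find every occurrence of E on a right-hand side N → α E β: add FIRST(β) \ {ε}, and if β is empty or nullable also add FOLLOW(N). Iterate to a fixed point.

In X → E: E is at the end, add FOLLOW(X)

The FOLLOW sets referred to above (computed the same way, to a fixed point):
  FOLLOW(X) = { $ }

Taking the union: FOLLOW(E) = { $ }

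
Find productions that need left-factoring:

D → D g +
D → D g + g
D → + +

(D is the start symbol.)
Yes, D has productions with common prefix 'D g +'

Left-factoring is needed when two productions for the same non-terminal
share a common prefix on the right-hand side.

Productions for D:
  D → D g +
  D → D g + g
  D → + +

Found common prefix 'D g +' in productions for D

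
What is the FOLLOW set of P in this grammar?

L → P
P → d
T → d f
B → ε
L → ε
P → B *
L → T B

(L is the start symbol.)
In L → P: P is at the end, add FOLLOW(L)

The FOLLOW sets referred to above (computed the same way, to a fixed point):
  FOLLOW(L) = { $ }

Taking the union: FOLLOW(P) = { $ }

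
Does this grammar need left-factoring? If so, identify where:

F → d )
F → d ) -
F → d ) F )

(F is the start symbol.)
Left-factoring is needed when two productions for the same non-terminal
share a common prefix on the right-hand side.

Productions for F:
  F → d )
  F → d ) -
  F → d ) F )

Found common prefix 'd )' in productions for F

Answer: Yes, F has productions with common prefix 'd )'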